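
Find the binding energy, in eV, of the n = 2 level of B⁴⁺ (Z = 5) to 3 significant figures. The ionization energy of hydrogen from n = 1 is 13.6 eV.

E_n = −13.6 Z²/n² = −340.0/n² eV for Z = 5.
E_2 = −340.0/4 = −85.0 eV, so ionization (to E = 0) requires 85.0 eV.

85.0 eV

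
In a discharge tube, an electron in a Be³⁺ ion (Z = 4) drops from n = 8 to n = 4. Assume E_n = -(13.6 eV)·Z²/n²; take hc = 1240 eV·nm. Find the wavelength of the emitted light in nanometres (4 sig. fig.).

For Z = 4 the level energies scale as Z², so the effective Rydberg energy is 13.6 × 16 = 217.6 eV.
ΔE = 217.6 × (1/4² − 1/8²) = 217.6 × 0.04688 = 10.20 eV.
λ = hc/ΔE = 1240 / 10.20 = 121.6 nm.

121.6 nm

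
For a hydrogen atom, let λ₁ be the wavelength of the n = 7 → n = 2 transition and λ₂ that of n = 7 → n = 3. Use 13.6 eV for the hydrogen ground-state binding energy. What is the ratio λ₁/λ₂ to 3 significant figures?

0.395

λ ∝ 1/ΔE ∝ 1/(1/n_f² − 1/n_i²), and the Z² and hc factors cancel in the ratio.
λ₁/λ₂ = (1/3² − 1/7²)/(1/2² − 1/7²) = 0.09070/0.2296 = 0.395.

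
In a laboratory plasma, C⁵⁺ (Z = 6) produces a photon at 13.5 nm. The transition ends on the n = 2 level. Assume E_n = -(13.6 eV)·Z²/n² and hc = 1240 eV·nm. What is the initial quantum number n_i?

The photon energy is ΔE = hc/λ = 1240 / 13.5 = 91.85 eV.
With Z = 6, ΔE = 489.6 × (1/n_f² − 1/n_i²), so 1/n_f² − 1/n_i² = 0.1876.
With n_f = 2: 1/n_i² = 1/4 − 0.1876 = 0.06239, so n_i ≈ 4.00.

n_i = 4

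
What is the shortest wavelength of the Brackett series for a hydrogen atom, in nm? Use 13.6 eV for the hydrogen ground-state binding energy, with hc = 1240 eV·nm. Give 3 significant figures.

The Brackett series has lower level n_f = 4; the series limit corresponds to n_i → ∞.
ΔE_max = 13.6 × 1 / 4² = 0.8500 eV.
λ_min = 1240 / 0.8500 = 1460 nm.

1460 nm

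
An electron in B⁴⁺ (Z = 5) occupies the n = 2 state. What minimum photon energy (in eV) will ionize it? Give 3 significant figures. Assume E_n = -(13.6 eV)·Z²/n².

E_n = −13.6 Z²/n² = −340.0/n² eV for Z = 5.
E_2 = −340.0/4 = −85.0 eV, so ionization (to E = 0) requires 85.0 eV.

85.0 eV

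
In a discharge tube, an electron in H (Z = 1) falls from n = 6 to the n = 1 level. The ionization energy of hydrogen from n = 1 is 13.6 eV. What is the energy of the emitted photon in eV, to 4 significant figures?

E_6 = −13.60/36 = −0.3778 eV and E_1 = −13.60/1 = −13.60 eV.
The photon energy is |E_6 − E_1| = 13.22 eV.

13.22 eV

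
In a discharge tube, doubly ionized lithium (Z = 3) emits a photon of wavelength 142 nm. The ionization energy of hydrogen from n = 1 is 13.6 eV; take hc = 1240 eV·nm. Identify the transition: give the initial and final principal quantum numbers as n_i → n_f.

The photon energy is ΔE = hc/λ = 1240 / 142 = 8.732 eV.
With Z = 3, ΔE = 122.4 × (1/n_f² − 1/n_i²), so 1/n_f² − 1/n_i² = 0.07134.
Trying n_f = 3 gives 1/n_i² = 0.03977, i.e. n_i ≈ 5; this pair matches.

n_i = 5, n_f = 3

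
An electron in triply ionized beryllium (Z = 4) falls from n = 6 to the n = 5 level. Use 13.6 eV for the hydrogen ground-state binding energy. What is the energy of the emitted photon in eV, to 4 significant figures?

2.660 eV

The Bohr energies scale as Z², so for Z = 4: E_n = −217.6/n² eV.
E_6 = −217.6/36 = −6.044 eV and E_5 = −217.6/25 = −8.704 eV.
The photon energy is |E_6 − E_5| = 2.660 eV.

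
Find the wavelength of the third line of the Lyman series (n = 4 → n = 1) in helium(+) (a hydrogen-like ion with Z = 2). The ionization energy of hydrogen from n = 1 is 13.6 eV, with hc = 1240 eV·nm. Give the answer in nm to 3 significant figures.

The Lyman series terminates on n_f = 1; the third line has n_i = 1+3 = 4.
ΔE = 54.40 × (1/1² − 1/4²) = 51.00 eV.
λ = 1240 / 51.00 = 24.3 nm.

24.3 nm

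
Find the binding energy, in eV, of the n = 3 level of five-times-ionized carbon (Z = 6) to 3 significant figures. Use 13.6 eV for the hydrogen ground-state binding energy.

54.4 eV

E_n = −13.6 Z²/n² = −489.6/n² eV for Z = 6.
E_3 = −489.6/9 = −54.4 eV, so ionization (to E = 0) requires 54.4 eV.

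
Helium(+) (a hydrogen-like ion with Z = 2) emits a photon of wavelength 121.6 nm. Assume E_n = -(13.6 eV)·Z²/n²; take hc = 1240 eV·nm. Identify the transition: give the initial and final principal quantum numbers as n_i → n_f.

n_i = 4, n_f = 2

The photon energy is ΔE = hc/λ = 1240 / 121.6 = 10.20 eV.
With Z = 2, ΔE = 54.40 × (1/n_f² − 1/n_i²), so 1/n_f² − 1/n_i² = 0.1875.
Trying n_f = 2 gives 1/n_i² = 0.06255, i.e. n_i ≈ 4; this pair matches.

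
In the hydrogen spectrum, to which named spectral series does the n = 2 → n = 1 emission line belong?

The series is set by the lower level: n_f = 1 is the Lyman series.

Lyman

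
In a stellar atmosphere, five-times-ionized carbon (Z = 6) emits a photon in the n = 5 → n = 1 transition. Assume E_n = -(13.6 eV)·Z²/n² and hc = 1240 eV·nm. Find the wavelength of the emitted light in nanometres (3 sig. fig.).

For Z = 6 the level energies scale as Z², so the effective Rydberg energy is 13.6 × 36 = 489.6 eV.
ΔE = 489.6 × (1/1² − 1/5²) = 489.6 × 0.9600 = 470.0 eV.
λ = hc/ΔE = 1240 / 470.0 = 2.64 nm.

2.64 nm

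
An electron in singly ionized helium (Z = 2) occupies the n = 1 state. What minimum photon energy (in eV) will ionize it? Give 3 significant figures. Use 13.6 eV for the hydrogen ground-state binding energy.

E_n = −13.6 Z²/n² = −54.40/n² eV for Z = 2.
E_1 = −54.40/1 = −54.4 eV, so ionization (to E = 0) requires 54.4 eV.

54.4 eV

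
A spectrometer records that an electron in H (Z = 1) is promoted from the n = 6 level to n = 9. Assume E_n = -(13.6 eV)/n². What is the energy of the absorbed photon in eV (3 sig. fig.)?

0.210 eV

E_9 = −13.60/81 = −0.1679 eV and E_6 = −13.60/36 = −0.3778 eV.
The photon energy is |E_9 − E_6| = 0.210 eV.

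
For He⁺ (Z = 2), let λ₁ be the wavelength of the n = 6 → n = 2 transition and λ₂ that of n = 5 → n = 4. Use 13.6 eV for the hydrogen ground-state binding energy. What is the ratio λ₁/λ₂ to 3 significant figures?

λ ∝ 1/ΔE ∝ 1/(1/n_f² − 1/n_i²), and the Z² and hc factors cancel in the ratio.
λ₁/λ₂ = (1/4² − 1/5²)/(1/2² − 1/6²) = 0.02250/0.2222 = 0.101.

0.101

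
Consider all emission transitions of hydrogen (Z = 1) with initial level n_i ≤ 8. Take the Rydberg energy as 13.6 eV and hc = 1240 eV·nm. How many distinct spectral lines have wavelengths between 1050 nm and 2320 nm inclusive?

Enumerate all n_i → n_f pairs with 1 ≤ n_f < n_i ≤ 8 and compute λ = 1240 / [13.6·1·(1/n_f² − 1/n_i²)].
Lines falling in [1050, 2320] nm: 6→3 (1094 nm), 5→3 (1282 nm), 4→3 (1876 nm), 8→4 (1945 nm), 7→4 (2166 nm).

5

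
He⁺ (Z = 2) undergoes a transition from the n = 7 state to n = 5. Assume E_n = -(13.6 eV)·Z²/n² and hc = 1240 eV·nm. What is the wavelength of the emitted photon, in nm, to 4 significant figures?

For Z = 2 the level energies scale as Z², so the effective Rydberg energy is 13.6 × 4 = 54.40 eV.
ΔE = 54.40 × (1/5² − 1/7²) = 54.40 × 0.01959 = 1.066 eV.
λ = hc/ΔE = 1240 / 1.066 = 1163 nm.

1163 nm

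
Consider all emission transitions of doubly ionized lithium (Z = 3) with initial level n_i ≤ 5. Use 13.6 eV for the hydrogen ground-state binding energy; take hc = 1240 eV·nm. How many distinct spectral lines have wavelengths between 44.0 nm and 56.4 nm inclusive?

Enumerate all n_i → n_f pairs with 1 ≤ n_f < n_i ≤ 5 and compute λ = 1240 / [13.6·9·(1/n_f² − 1/n_i²)].
Lines falling in [44.0, 56.4] nm: 5→2 (48.24 nm), 4→2 (54.03 nm).

2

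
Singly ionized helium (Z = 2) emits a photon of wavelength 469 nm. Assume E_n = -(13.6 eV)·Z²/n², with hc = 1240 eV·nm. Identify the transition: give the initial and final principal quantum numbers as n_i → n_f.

n_i = 4, n_f = 3

The photon energy is ΔE = hc/λ = 1240 / 469 = 2.644 eV.
With Z = 2, ΔE = 54.40 × (1/n_f² − 1/n_i²), so 1/n_f² − 1/n_i² = 0.04860.
Trying n_f = 3 gives 1/n_i² = 0.06251, i.e. n_i ≈ 4; this pair matches.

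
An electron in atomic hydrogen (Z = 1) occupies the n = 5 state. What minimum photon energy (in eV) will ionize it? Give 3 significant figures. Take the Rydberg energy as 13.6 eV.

E_5 = −13.60/25 = −0.544 eV, so ionization (to E = 0) requires 0.544 eV.

0.544 eV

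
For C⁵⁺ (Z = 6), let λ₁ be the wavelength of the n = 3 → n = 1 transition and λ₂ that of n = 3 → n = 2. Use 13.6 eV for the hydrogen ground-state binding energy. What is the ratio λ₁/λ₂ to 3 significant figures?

λ ∝ 1/ΔE ∝ 1/(1/n_f² − 1/n_i²), and the Z² and hc factors cancel in the ratio.
λ₁/λ₂ = (1/2² − 1/3²)/(1/1² − 1/3²) = 0.1389/0.8889 = 0.156.

0.156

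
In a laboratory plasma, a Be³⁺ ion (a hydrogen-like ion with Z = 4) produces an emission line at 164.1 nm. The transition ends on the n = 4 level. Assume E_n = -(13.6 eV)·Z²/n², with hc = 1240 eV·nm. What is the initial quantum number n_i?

n_i = 6

The photon energy is ΔE = hc/λ = 1240 / 164.1 = 7.556 eV.
With Z = 4, ΔE = 217.6 × (1/n_f² − 1/n_i²), so 1/n_f² − 1/n_i² = 0.03473.
With n_f = 4: 1/n_i² = 1/16 − 0.03473 = 0.02777, so n_i ≈ 6.00.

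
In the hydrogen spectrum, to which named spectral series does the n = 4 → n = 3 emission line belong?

The series is set by the lower level: n_f = 3 is the Paschen series.

Paschen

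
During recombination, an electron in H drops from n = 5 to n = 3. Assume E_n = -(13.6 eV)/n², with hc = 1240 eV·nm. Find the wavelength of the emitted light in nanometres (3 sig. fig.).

ΔE = 13.60 × (1/3² − 1/5²) = 13.60 × 0.07111 = 0.9671 eV.
λ = hc/ΔE = 1240 / 0.9671 = 1280 nm.
This line belongs to the Paschen series.

1280 nm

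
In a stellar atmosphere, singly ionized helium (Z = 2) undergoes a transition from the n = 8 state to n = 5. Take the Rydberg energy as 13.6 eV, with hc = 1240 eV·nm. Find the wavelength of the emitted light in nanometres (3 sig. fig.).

935 nm

For Z = 2 the level energies scale as Z², so the effective Rydberg energy is 13.6 × 4 = 54.40 eV.
ΔE = 54.40 × (1/5² − 1/8²) = 54.40 × 0.02438 = 1.326 eV.
λ = hc/ΔE = 1240 / 1.326 = 935 nm.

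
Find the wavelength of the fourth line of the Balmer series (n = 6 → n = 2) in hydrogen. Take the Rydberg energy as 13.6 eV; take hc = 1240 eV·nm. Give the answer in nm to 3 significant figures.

The Balmer series terminates on n_f = 2; the fourth line has n_i = 2+4 = 6.
ΔE = 13.60 × (1/2² − 1/6²) = 3.022 eV.
λ = 1240 / 3.022 = 410 nm.

410 nm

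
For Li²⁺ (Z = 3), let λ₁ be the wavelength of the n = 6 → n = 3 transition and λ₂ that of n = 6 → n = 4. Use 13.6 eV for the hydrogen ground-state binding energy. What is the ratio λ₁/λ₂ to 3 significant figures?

0.417

λ ∝ 1/ΔE ∝ 1/(1/n_f² − 1/n_i²), and the Z² and hc factors cancel in the ratio.
λ₁/λ₂ = (1/4² − 1/6²)/(1/3² − 1/6²) = 0.03472/0.08333 = 0.417.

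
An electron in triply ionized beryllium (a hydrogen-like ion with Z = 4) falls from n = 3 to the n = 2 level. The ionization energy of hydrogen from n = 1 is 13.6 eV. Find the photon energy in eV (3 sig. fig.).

The Bohr energies scale as Z², so for Z = 4: E_n = −217.6/n² eV.
E_3 = −217.6/9 = −24.18 eV and E_2 = −217.6/4 = −54.40 eV.
The photon energy is |E_3 − E_2| = 30.2 eV.

30.2 eV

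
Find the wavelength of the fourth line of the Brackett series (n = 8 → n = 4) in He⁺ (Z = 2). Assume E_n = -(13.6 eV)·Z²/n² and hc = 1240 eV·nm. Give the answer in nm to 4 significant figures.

486.3 nm

The Brackett series terminates on n_f = 4; the fourth line has n_i = 4+4 = 8.
ΔE = 54.40 × (1/4² − 1/8²) = 2.550 eV.
λ = 1240 / 2.550 = 486.3 nm.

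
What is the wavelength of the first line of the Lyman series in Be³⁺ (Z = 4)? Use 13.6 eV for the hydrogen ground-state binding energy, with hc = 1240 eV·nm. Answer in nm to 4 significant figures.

The Lyman series terminates on n_f = 1; the first line has n_i = 1+1 = 2.
ΔE = 217.6 × (1/1² − 1/2²) = 163.2 eV.
λ = 1240 / 163.2 = 7.598 nm.

7.598 nm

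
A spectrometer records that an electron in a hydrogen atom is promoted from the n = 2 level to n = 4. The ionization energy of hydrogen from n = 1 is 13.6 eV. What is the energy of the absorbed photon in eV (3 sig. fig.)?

2.55 eV

E_4 = −13.60/16 = −0.8500 eV and E_2 = −13.60/4 = −3.400 eV.
The photon energy is |E_4 − E_2| = 2.55 eV.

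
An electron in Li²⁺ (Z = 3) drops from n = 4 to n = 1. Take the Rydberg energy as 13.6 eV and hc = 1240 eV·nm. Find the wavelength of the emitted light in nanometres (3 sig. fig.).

10.8 nm

For Z = 3 the level energies scale as Z², so the effective Rydberg energy is 13.6 × 9 = 122.4 eV.
ΔE = 122.4 × (1/1² − 1/4²) = 122.4 × 0.9375 = 114.8 eV.
λ = hc/ΔE = 1240 / 114.8 = 10.8 nm.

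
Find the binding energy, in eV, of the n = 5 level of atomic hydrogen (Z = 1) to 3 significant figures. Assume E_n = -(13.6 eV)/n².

E_5 = −13.60/25 = −0.544 eV, so ionization (to E = 0) requires 0.544 eV.

0.544 eV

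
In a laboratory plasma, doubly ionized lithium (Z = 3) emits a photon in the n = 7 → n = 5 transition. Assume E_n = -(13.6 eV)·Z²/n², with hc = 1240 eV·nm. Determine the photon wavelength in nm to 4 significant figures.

517.1 nm

For Z = 3 the level energies scale as Z², so the effective Rydberg energy is 13.6 × 9 = 122.4 eV.
ΔE = 122.4 × (1/5² − 1/7²) = 122.4 × 0.01959 = 2.398 eV.
λ = hc/ΔE = 1240 / 2.398 = 517.1 nm.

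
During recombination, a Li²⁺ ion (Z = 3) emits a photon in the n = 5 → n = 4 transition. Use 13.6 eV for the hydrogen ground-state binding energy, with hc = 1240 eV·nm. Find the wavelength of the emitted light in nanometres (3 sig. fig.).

For Z = 3 the level energies scale as Z², so the effective Rydberg energy is 13.6 × 9 = 122.4 eV.
ΔE = 122.4 × (1/4² − 1/5²) = 122.4 × 0.02250 = 2.754 eV.
λ = hc/ΔE = 1240 / 2.754 = 450 nm.

450 nm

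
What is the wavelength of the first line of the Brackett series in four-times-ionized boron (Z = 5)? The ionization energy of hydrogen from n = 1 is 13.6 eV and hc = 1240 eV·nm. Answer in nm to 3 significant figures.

162 nm

The Brackett series terminates on n_f = 4; the first line has n_i = 4+1 = 5.
ΔE = 340.0 × (1/4² − 1/5²) = 7.650 eV.
λ = 1240 / 7.650 = 162 nm.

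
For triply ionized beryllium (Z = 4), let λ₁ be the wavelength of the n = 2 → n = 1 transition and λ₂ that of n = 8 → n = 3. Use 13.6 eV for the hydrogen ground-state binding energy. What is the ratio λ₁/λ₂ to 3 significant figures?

0.127

λ ∝ 1/ΔE ∝ 1/(1/n_f² − 1/n_i²), and the Z² and hc factors cancel in the ratio.
λ₁/λ₂ = (1/3² − 1/8²)/(1/1² − 1/2²) = 0.09549/0.7500 = 0.127.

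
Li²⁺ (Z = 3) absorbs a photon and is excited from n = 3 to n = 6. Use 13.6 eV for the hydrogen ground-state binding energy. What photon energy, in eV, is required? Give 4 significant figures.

10.20 eV

The Bohr energies scale as Z², so for Z = 3: E_n = −122.4/n² eV.
E_6 = −122.4/36 = −3.400 eV and E_3 = −122.4/9 = −13.60 eV.
The photon energy is |E_6 − E_3| = 10.20 eV.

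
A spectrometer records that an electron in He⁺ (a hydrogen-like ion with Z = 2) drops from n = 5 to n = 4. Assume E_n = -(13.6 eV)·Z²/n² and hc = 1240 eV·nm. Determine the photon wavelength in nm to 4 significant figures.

For Z = 2 the level energies scale as Z², so the effective Rydberg energy is 13.6 × 4 = 54.40 eV.
ΔE = 54.40 × (1/4² − 1/5²) = 54.40 × 0.02250 = 1.224 eV.
λ = hc/ΔE = 1240 / 1.224 = 1013 nm.

1013 nm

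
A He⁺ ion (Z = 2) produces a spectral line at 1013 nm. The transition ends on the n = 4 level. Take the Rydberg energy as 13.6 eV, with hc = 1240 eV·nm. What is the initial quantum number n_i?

The photon energy is ΔE = hc/λ = 1240 / 1013 = 1.224 eV.
With Z = 2, ΔE = 54.40 × (1/n_f² − 1/n_i²), so 1/n_f² − 1/n_i² = 0.02250.
With n_f = 4: 1/n_i² = 1/16 − 0.02250 = 0.04000, so n_i ≈ 5.00.

n_i = 5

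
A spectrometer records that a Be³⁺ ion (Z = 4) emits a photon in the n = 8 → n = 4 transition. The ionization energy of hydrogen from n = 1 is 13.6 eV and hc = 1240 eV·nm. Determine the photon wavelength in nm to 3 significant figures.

122 nm

For Z = 4 the level energies scale as Z², so the effective Rydberg energy is 13.6 × 16 = 217.6 eV.
ΔE = 217.6 × (1/4² − 1/8²) = 217.6 × 0.04688 = 10.20 eV.
λ = hc/ΔE = 1240 / 10.20 = 122 nm.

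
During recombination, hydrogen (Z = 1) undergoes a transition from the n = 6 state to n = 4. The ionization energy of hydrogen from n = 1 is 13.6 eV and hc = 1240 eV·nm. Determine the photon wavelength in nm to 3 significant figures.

ΔE = 13.60 × (1/4² − 1/6²) = 13.60 × 0.03472 = 0.4722 eV.
λ = hc/ΔE = 1240 / 0.4722 = 2630 nm.

2630 nm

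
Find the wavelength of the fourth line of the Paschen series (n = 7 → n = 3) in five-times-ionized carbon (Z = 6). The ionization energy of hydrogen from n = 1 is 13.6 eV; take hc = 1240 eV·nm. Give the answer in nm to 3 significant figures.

27.9 nm

The Paschen series terminates on n_f = 3; the fourth line has n_i = 3+4 = 7.
ΔE = 489.6 × (1/3² − 1/7²) = 44.41 eV.
λ = 1240 / 44.41 = 27.9 nm.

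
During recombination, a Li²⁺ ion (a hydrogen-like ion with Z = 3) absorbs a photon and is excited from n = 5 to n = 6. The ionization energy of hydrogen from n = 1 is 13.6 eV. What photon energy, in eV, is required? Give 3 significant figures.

1.50 eV

The Bohr energies scale as Z², so for Z = 3: E_n = −122.4/n² eV.
E_6 = −122.4/36 = −3.400 eV and E_5 = −122.4/25 = −4.896 eV.
The photon energy is |E_6 − E_5| = 1.50 eV.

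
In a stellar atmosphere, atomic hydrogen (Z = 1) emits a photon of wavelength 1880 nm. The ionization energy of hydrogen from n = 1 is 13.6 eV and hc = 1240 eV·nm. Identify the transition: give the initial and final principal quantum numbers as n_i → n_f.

n_i = 4, n_f = 3

The photon energy is ΔE = hc/λ = 1240 / 1880 = 0.6596 eV.
With Z = 1, ΔE = 13.60 × (1/n_f² − 1/n_i²), so 1/n_f² − 1/n_i² = 0.04850.
Trying n_f = 3 gives 1/n_i² = 0.06261, i.e. n_i ≈ 4; this pair matches.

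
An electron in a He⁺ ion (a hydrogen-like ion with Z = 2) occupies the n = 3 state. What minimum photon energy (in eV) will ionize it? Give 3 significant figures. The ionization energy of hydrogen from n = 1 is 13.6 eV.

6.04 eV

E_n = −13.6 Z²/n² = −54.40/n² eV for Z = 2.
E_3 = −54.40/9 = −6.04 eV, so ionization (to E = 0) requires 6.04 eV.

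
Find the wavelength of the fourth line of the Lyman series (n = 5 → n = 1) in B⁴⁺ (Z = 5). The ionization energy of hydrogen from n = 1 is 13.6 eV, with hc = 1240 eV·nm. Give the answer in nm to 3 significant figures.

The Lyman series terminates on n_f = 1; the fourth line has n_i = 1+4 = 5.
ΔE = 340.0 × (1/1² − 1/5²) = 326.4 eV.
λ = 1240 / 326.4 = 3.80 nm.

3.80 nm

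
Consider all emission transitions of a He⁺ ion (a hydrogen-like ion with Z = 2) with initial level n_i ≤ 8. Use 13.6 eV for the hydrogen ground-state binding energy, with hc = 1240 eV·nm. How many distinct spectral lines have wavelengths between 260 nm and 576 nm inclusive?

Enumerate all n_i → n_f pairs with 1 ≤ n_f < n_i ≤ 8 and compute λ = 1240 / [13.6·4·(1/n_f² − 1/n_i²)].
Lines falling in [260, 576] nm: 6→3 (273.5 nm), 5→3 (320.5 nm), 4→3 (468.9 nm), 8→4 (486.3 nm), 7→4 (541.5 nm).

5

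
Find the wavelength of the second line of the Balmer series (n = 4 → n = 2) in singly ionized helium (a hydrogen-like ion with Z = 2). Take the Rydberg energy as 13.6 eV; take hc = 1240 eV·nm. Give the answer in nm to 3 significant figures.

122 nm

The Balmer series terminates on n_f = 2; the second line has n_i = 2+2 = 4.
ΔE = 54.40 × (1/2² − 1/4²) = 10.20 eV.
λ = 1240 / 10.20 = 122 nm.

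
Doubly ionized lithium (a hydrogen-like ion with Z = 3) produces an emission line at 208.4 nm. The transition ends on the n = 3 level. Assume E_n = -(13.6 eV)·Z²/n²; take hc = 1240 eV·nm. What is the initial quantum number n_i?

n_i = 4

The photon energy is ΔE = hc/λ = 1240 / 208.4 = 5.950 eV.
With Z = 3, ΔE = 122.4 × (1/n_f² − 1/n_i²), so 1/n_f² − 1/n_i² = 0.04861.
With n_f = 3: 1/n_i² = 1/9 − 0.04861 = 0.06250, so n_i ≈ 4.00.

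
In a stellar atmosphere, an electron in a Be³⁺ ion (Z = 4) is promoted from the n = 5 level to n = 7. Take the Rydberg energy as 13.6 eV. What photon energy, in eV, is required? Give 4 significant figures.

The Bohr energies scale as Z², so for Z = 4: E_n = −217.6/n² eV.
E_7 = −217.6/49 = −4.441 eV and E_5 = −217.6/25 = −8.704 eV.
The photon energy is |E_7 − E_5| = 4.263 eV.

4.263 eV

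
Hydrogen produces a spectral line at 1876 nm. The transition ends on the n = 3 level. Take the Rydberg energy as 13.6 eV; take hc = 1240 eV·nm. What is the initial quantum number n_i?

The photon energy is ΔE = hc/λ = 1240 / 1876 = 0.6610 eV.
With Z = 1, ΔE = 13.60 × (1/n_f² − 1/n_i²), so 1/n_f² − 1/n_i² = 0.04860.
With n_f = 3: 1/n_i² = 1/9 − 0.04860 = 0.06251, so n_i ≈ 4.00.

n_i = 4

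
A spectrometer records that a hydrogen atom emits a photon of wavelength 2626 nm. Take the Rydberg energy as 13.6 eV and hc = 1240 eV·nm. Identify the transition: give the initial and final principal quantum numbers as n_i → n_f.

The photon energy is ΔE = hc/λ = 1240 / 2626 = 0.4722 eV.
With Z = 1, ΔE = 13.60 × (1/n_f² − 1/n_i²), so 1/n_f² − 1/n_i² = 0.03472.
Trying n_f = 4 gives 1/n_i² = 0.02778, i.e. n_i ≈ 6; this pair matches.

n_i = 6, n_f = 4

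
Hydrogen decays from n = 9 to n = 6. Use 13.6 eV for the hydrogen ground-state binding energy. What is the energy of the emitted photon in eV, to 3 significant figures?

E_9 = −13.60/81 = −0.1679 eV and E_6 = −13.60/36 = −0.3778 eV.
The photon energy is |E_9 − E_6| = 0.210 eV.

0.210 eV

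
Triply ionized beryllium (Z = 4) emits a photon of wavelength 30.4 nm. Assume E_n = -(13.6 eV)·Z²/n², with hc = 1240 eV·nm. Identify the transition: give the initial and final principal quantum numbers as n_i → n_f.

n_i = 4, n_f = 2

The photon energy is ΔE = hc/λ = 1240 / 30.4 = 40.79 eV.
With Z = 4, ΔE = 217.6 × (1/n_f² − 1/n_i²), so 1/n_f² − 1/n_i² = 0.1875.
Trying n_f = 2 gives 1/n_i² = 0.06255, i.e. n_i ≈ 4; this pair matches.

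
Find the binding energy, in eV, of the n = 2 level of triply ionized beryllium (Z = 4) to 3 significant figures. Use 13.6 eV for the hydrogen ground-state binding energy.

E_n = −13.6 Z²/n² = −217.6/n² eV for Z = 4.
E_2 = −217.6/4 = −54.4 eV, so ionization (to E = 0) requires 54.4 eV.

54.4 eV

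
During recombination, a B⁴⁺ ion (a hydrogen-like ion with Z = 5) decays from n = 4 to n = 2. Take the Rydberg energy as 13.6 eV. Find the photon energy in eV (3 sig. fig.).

63.8 eV

The Bohr energies scale as Z², so for Z = 5: E_n = −340.0/n² eV.
E_4 = −340.0/16 = −21.25 eV and E_2 = −340.0/4 = −85.00 eV.
The photon energy is |E_4 − E_2| = 63.8 eV.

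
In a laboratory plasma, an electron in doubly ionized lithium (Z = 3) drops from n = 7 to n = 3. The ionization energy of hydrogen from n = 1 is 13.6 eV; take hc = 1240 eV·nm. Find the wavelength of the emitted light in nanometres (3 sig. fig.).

For Z = 3 the level energies scale as Z², so the effective Rydberg energy is 13.6 × 9 = 122.4 eV.
ΔE = 122.4 × (1/3² − 1/7²) = 122.4 × 0.09070 = 11.10 eV.
λ = hc/ΔE = 1240 / 11.10 = 112 nm.

112 nm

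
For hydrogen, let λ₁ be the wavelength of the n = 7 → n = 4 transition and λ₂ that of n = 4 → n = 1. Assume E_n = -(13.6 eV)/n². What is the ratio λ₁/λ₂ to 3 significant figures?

λ ∝ 1/ΔE ∝ 1/(1/n_f² − 1/n_i²), and the Z² and hc factors cancel in the ratio.
λ₁/λ₂ = (1/1² − 1/4²)/(1/4² − 1/7²) = 0.9375/0.04209 = 22.3.

22.3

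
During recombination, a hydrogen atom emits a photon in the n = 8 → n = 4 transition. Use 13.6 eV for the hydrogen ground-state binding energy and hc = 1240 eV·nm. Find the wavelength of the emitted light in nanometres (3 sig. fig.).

ΔE = 13.60 × (1/4² − 1/8²) = 13.60 × 0.04688 = 0.6375 eV.
λ = hc/ΔE = 1240 / 0.6375 = 1950 nm.

1950 nm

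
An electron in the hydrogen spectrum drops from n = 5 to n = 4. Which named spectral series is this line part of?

Brackett

The series is set by the lower level: n_f = 4 is the Brackett series.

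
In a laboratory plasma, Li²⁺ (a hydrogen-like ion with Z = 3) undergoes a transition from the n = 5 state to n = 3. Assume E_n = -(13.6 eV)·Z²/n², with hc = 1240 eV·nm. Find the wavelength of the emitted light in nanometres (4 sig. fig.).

142.5 nm

For Z = 3 the level energies scale as Z², so the effective Rydberg energy is 13.6 × 9 = 122.4 eV.
ΔE = 122.4 × (1/3² − 1/5²) = 122.4 × 0.07111 = 8.704 eV.
λ = hc/ΔE = 1240 / 8.704 = 142.5 nm.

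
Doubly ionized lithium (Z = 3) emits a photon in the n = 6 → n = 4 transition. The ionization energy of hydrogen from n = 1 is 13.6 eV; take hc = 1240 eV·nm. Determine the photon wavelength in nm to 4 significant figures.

For Z = 3 the level energies scale as Z², so the effective Rydberg energy is 13.6 × 9 = 122.4 eV.
ΔE = 122.4 × (1/4² − 1/6²) = 122.4 × 0.03472 = 4.250 eV.
λ = hc/ΔE = 1240 / 4.250 = 291.8 nm.

291.8 nm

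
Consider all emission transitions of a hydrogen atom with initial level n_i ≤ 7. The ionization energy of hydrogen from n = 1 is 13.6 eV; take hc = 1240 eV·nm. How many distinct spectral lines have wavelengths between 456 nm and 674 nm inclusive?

Enumerate all n_i → n_f pairs with 1 ≤ n_f < n_i ≤ 7 and compute λ = 1240 / [13.6·1·(1/n_f² − 1/n_i²)].
Lines falling in [456, 674] nm: 4→2 (486.3 nm), 3→2 (656.5 nm).

2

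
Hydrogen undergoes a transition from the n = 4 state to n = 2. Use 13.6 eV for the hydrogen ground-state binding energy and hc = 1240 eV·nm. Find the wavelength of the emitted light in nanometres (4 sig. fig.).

486.3 nm

ΔE = 13.60 × (1/2² − 1/4²) = 13.60 × 0.1875 = 2.550 eV.
λ = hc/ΔE = 1240 / 2.550 = 486.3 nm.
This line belongs to the Balmer series.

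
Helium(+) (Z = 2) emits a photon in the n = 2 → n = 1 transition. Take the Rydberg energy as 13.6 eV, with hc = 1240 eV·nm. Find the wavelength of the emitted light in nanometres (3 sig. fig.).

For Z = 2 the level energies scale as Z², so the effective Rydberg energy is 13.6 × 4 = 54.40 eV.
ΔE = 54.40 × (1/1² − 1/2²) = 54.40 × 0.7500 = 40.80 eV.
λ = hc/ΔE = 1240 / 40.80 = 30.4 nm.

30.4 nm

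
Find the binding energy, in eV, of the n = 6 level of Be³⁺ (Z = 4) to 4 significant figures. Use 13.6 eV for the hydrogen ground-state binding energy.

E_n = −13.6 Z²/n² = −217.6/n² eV for Z = 4.
E_6 = −217.6/36 = −6.044 eV, so ionization (to E = 0) requires 6.044 eV.

6.044 eV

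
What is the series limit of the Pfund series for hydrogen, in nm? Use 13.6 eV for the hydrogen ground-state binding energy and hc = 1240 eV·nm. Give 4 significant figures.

2279 nm

The Pfund series has lower level n_f = 5; the series limit corresponds to n_i → ∞.
ΔE_max = 13.6 × 1 / 5² = 0.5440 eV.
λ_min = 1240 / 0.5440 = 2279 nm.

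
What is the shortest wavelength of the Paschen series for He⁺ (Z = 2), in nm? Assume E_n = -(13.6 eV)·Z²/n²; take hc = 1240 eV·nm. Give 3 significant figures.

205 nm

The Paschen series has lower level n_f = 3; the series limit corresponds to n_i → ∞.
ΔE_max = 13.6 × 4 / 3² = 6.044 eV.
λ_min = 1240 / 6.044 = 205 nm.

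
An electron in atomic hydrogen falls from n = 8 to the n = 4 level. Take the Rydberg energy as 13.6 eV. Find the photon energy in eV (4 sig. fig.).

0.6375 eV

E_8 = −13.60/64 = −0.2125 eV and E_4 = −13.60/16 = −0.8500 eV.
The photon energy is |E_8 − E_4| = 0.6375 eV.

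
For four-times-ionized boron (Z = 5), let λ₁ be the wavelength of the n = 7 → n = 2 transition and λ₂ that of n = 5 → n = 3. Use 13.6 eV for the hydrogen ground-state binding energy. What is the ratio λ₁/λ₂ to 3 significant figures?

λ ∝ 1/ΔE ∝ 1/(1/n_f² − 1/n_i²), and the Z² and hc factors cancel in the ratio.
λ₁/λ₂ = (1/3² − 1/5²)/(1/2² − 1/7²) = 0.07111/0.2296 = 0.310.

0.310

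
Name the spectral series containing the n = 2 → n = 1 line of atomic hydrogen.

The series is set by the lower level: n_f = 1 is the Lyman series.

Lyman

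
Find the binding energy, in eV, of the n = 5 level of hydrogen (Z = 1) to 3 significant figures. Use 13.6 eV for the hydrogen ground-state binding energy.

0.544 eV

E_5 = −13.60/25 = −0.544 eV, so ionization (to E = 0) requires 0.544 eV.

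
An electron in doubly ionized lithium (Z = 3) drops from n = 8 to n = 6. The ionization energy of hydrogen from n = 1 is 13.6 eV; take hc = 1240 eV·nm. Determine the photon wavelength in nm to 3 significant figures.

For Z = 3 the level energies scale as Z², so the effective Rydberg energy is 13.6 × 9 = 122.4 eV.
ΔE = 122.4 × (1/6² − 1/8²) = 122.4 × 0.01215 = 1.488 eV.
λ = hc/ΔE = 1240 / 1.488 = 834 nm.

834 nm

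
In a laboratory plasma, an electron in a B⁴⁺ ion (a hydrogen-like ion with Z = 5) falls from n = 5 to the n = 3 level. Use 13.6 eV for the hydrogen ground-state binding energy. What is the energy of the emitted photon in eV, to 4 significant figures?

24.18 eV

The Bohr energies scale as Z², so for Z = 5: E_n = −340.0/n² eV.
E_5 = −340.0/25 = −13.60 eV and E_3 = −340.0/9 = −37.78 eV.
The photon energy is |E_5 − E_3| = 24.18 eV.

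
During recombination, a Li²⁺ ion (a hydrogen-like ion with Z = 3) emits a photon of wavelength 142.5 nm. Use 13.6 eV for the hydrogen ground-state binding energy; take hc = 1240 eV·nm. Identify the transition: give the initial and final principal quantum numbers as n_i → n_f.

n_i = 5, n_f = 3

The photon energy is ΔE = hc/λ = 1240 / 142.5 = 8.702 eV.
With Z = 3, ΔE = 122.4 × (1/n_f² − 1/n_i²), so 1/n_f² − 1/n_i² = 0.07109.
Trying n_f = 3 gives 1/n_i² = 0.04002, i.e. n_i ≈ 5; this pair matches.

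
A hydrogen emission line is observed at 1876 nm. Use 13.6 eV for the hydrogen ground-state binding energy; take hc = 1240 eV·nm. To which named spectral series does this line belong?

Paschen

ΔE = 1240/1876 = 0.6610 eV.
This matches 13.6 × (1/3² − 1/4²), so n_f = 3: the Paschen series.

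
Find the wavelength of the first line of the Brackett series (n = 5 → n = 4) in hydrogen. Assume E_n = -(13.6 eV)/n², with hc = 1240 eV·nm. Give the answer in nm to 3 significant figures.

The Brackett series terminates on n_f = 4; the first line has n_i = 4+1 = 5.
ΔE = 13.60 × (1/4² − 1/5²) = 0.3060 eV.
λ = 1240 / 0.3060 = 4050 nm.

4050 nm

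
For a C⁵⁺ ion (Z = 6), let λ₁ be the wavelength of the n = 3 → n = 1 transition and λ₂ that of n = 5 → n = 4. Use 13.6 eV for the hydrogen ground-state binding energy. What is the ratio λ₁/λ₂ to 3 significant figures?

λ ∝ 1/ΔE ∝ 1/(1/n_f² − 1/n_i²), and the Z² and hc factors cancel in the ratio.
λ₁/λ₂ = (1/4² − 1/5²)/(1/1² − 1/3²) = 0.02250/0.8889 = 0.0253.

0.0253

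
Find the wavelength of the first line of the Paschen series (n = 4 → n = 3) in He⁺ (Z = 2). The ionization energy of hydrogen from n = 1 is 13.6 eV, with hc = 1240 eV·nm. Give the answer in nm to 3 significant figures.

The Paschen series terminates on n_f = 3; the first line has n_i = 3+1 = 4.
ΔE = 54.40 × (1/3² − 1/4²) = 2.644 eV.
λ = 1240 / 2.644 = 469 nm.

469 nm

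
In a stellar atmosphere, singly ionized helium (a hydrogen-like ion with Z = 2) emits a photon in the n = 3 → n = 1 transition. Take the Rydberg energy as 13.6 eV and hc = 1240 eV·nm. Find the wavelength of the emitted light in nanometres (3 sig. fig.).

25.6 nm

For Z = 2 the level energies scale as Z², so the effective Rydberg energy is 13.6 × 4 = 54.40 eV.
ΔE = 54.40 × (1/1² − 1/3²) = 54.40 × 0.8889 = 48.36 eV.
λ = hc/ΔE = 1240 / 48.36 = 25.6 nm.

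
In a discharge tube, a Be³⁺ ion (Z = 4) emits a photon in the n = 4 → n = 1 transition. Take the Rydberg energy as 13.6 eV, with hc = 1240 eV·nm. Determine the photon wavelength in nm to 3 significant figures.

For Z = 4 the level energies scale as Z², so the effective Rydberg energy is 13.6 × 16 = 217.6 eV.
ΔE = 217.6 × (1/1² − 1/4²) = 217.6 × 0.9375 = 204.0 eV.
λ = hc/ΔE = 1240 / 204.0 = 6.08 nm.

6.08 nm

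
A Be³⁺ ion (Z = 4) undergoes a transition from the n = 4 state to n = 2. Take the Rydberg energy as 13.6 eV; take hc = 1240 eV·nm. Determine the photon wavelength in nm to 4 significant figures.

For Z = 4 the level energies scale as Z², so the effective Rydberg energy is 13.6 × 16 = 217.6 eV.
ΔE = 217.6 × (1/2² − 1/4²) = 217.6 × 0.1875 = 40.80 eV.
λ = hc/ΔE = 1240 / 40.80 = 30.39 nm.

30.39 nm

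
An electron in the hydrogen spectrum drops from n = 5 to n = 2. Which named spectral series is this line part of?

The series is set by the lower level: n_f = 2 is the Balmer series.

Balmer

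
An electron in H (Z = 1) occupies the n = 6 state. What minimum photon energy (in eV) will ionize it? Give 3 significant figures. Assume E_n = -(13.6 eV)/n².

0.378 eV

E_6 = −13.60/36 = −0.378 eV, so ionization (to E = 0) requires 0.378 eV.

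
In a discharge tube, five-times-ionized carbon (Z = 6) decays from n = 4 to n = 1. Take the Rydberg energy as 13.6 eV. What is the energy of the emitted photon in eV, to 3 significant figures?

The Bohr energies scale as Z², so for Z = 6: E_n = −489.6/n² eV.
E_4 = −489.6/16 = −30.60 eV and E_1 = −489.6/1 = −489.6 eV.
The photon energy is |E_4 − E_1| = 459 eV.

459 eV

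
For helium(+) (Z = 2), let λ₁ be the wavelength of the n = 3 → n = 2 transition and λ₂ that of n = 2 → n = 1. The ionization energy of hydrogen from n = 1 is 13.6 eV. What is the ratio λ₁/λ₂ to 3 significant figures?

5.40

λ ∝ 1/ΔE ∝ 1/(1/n_f² − 1/n_i²), and the Z² and hc factors cancel in the ratio.
λ₁/λ₂ = (1/1² − 1/2²)/(1/2² − 1/3²) = 0.7500/0.1389 = 5.40.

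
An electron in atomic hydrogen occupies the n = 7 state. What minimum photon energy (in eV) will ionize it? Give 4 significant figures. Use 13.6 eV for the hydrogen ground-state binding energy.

0.2776 eV

E_7 = −13.60/49 = −0.2776 eV, so ionization (to E = 0) requires 0.2776 eV.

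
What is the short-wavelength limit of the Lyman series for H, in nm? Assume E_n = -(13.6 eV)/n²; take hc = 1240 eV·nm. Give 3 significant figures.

The Lyman series has lower level n_f = 1; the series limit corresponds to n_i → ∞.
ΔE_max = 13.6 × 1 / 1² = 13.60 eV.
λ_min = 1240 / 13.60 = 91.2 nm.

91.2 nm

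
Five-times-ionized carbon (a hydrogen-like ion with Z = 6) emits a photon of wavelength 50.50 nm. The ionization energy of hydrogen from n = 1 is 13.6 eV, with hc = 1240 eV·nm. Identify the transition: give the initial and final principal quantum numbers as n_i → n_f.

n_i = 9, n_f = 4

The photon energy is ΔE = hc/λ = 1240 / 50.50 = 24.55 eV.
With Z = 6, ΔE = 489.6 × (1/n_f² − 1/n_i²), so 1/n_f² − 1/n_i² = 0.05015.
Trying n_f = 4 gives 1/n_i² = 0.01235, i.e. n_i ≈ 9; this pair matches.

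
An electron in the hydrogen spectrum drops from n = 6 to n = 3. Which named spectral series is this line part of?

Paschen

The series is set by the lower level: n_f = 3 is the Paschen series.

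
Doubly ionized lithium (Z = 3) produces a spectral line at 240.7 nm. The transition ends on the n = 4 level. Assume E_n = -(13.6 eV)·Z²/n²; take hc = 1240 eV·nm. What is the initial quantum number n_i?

The photon energy is ΔE = hc/λ = 1240 / 240.7 = 5.152 eV.
With Z = 3, ΔE = 122.4 × (1/n_f² − 1/n_i²), so 1/n_f² − 1/n_i² = 0.04209.
With n_f = 4: 1/n_i² = 1/16 − 0.04209 = 0.02041, so n_i ≈ 7.00.

n_i = 7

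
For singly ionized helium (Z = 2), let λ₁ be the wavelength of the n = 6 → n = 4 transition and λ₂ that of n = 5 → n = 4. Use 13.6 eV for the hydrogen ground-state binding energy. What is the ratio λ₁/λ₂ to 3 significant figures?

λ ∝ 1/ΔE ∝ 1/(1/n_f² − 1/n_i²), and the Z² and hc factors cancel in the ratio.
λ₁/λ₂ = (1/4² − 1/5²)/(1/4² − 1/6²) = 0.02250/0.03472 = 0.648.

0.648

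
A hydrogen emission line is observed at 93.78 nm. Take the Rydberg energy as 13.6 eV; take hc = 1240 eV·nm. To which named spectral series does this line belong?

ΔE = 1240/93.78 = 13.22 eV.
This matches 13.6 × (1/1² − 1/6²), so n_f = 1: the Lyman series.

Lyman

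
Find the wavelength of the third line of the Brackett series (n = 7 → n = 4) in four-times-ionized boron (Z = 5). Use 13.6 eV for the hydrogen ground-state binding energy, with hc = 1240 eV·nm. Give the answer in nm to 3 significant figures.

The Brackett series terminates on n_f = 4; the third line has n_i = 4+3 = 7.
ΔE = 340.0 × (1/4² − 1/7²) = 14.31 eV.
λ = 1240 / 14.31 = 86.6 nm.

86.6 nm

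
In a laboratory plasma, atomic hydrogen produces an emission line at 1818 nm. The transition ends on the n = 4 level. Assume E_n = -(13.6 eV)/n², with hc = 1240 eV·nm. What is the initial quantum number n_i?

The photon energy is ΔE = hc/λ = 1240 / 1818 = 0.6821 eV.
With Z = 1, ΔE = 13.60 × (1/n_f² − 1/n_i²), so 1/n_f² − 1/n_i² = 0.05015.
With n_f = 4: 1/n_i² = 1/16 − 0.05015 = 0.01235, so n_i ≈ 9.00.

n_i = 9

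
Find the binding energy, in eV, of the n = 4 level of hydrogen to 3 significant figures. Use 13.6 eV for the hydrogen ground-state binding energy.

E_4 = −13.60/16 = −0.850 eV, so ionization (to E = 0) requires 0.850 eV.

0.850 eV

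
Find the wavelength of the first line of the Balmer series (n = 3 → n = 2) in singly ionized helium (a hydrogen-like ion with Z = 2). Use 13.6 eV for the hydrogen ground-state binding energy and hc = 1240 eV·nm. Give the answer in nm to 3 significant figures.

The Balmer series terminates on n_f = 2; the first line has n_i = 2+1 = 3.
ΔE = 54.40 × (1/2² − 1/3²) = 7.556 eV.
λ = 1240 / 7.556 = 164 nm.

164 nm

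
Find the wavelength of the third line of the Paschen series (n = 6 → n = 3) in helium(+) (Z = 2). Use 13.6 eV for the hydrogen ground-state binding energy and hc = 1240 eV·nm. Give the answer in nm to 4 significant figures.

273.5 nm

The Paschen series terminates on n_f = 3; the third line has n_i = 3+3 = 6.
ΔE = 54.40 × (1/3² − 1/6²) = 4.533 eV.
λ = 1240 / 4.533 = 273.5 nm.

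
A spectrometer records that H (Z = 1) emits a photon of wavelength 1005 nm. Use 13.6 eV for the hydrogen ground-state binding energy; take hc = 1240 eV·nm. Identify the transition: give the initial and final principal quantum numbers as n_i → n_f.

The photon energy is ΔE = hc/λ = 1240 / 1005 = 1.234 eV.
With Z = 1, ΔE = 13.60 × (1/n_f² − 1/n_i²), so 1/n_f² − 1/n_i² = 0.09072.
Trying n_f = 3 gives 1/n_i² = 0.02039, i.e. n_i ≈ 7; this pair matches.

n_i = 7, n_f = 3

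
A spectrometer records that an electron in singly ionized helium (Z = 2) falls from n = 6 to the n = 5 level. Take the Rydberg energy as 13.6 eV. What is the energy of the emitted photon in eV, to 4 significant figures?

The Bohr energies scale as Z², so for Z = 2: E_n = −54.40/n² eV.
E_6 = −54.40/36 = −1.511 eV and E_5 = −54.40/25 = −2.176 eV.
The photon energy is |E_6 − E_5| = 0.6649 eV.

0.6649 eV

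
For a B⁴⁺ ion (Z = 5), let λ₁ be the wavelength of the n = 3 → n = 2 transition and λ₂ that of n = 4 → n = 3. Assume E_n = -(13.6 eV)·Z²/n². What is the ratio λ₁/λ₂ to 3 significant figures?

λ ∝ 1/ΔE ∝ 1/(1/n_f² − 1/n_i²), and the Z² and hc factors cancel in the ratio.
λ₁/λ₂ = (1/3² − 1/4²)/(1/2² − 1/3²) = 0.04861/0.1389 = 0.350.

0.350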